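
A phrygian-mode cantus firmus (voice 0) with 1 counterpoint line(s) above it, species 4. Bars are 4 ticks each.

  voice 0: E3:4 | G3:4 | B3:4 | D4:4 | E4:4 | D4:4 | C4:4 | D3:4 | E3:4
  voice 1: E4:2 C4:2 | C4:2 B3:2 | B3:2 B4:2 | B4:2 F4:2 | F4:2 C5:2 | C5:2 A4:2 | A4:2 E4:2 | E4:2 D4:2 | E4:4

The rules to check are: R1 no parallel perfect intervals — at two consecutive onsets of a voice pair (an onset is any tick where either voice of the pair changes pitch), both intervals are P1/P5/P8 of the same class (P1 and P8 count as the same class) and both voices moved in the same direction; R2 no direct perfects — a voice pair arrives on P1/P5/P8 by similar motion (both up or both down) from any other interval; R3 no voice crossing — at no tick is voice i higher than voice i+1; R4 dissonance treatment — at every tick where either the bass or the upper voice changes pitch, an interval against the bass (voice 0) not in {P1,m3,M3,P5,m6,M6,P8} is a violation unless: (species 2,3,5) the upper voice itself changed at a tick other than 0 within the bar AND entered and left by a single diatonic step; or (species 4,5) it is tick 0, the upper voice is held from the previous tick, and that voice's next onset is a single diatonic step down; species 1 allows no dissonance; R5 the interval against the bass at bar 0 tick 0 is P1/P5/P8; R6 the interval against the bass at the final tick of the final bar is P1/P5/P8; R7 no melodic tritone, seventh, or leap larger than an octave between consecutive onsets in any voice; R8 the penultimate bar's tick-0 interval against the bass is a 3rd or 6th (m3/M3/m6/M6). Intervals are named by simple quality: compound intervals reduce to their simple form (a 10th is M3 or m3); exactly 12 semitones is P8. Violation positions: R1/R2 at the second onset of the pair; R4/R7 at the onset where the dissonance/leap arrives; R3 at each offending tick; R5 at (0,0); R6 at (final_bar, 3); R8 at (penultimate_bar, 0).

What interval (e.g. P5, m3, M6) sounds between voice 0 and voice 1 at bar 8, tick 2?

P8

voice 0=E3 voice 1=E4 -> P8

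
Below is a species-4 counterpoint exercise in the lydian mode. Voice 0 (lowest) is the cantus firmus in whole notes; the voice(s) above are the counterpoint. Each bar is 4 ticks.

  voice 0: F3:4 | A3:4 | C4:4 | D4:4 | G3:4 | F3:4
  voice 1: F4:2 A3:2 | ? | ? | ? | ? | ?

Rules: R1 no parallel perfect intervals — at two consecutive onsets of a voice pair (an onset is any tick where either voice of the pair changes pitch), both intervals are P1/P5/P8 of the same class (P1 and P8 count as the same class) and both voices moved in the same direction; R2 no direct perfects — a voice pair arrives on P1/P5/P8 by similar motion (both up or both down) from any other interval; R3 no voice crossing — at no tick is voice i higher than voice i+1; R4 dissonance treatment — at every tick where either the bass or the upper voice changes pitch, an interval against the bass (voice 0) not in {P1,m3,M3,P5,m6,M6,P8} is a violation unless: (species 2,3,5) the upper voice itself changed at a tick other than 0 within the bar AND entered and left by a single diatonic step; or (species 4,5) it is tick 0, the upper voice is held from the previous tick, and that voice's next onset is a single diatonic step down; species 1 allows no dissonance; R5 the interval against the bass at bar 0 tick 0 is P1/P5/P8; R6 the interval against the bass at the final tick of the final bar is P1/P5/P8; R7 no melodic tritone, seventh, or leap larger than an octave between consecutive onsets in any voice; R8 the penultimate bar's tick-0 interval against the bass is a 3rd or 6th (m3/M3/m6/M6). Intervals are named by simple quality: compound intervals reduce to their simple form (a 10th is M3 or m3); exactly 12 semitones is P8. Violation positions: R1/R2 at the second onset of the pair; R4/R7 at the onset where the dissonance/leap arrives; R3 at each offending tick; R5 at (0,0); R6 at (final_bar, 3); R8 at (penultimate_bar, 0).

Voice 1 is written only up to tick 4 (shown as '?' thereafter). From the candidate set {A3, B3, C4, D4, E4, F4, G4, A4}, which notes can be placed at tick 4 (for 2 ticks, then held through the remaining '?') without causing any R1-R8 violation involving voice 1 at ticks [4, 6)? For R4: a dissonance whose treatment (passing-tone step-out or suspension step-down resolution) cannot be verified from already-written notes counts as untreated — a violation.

{A3, C4, F4}

A3: legal
B3: violates R4
C4: legal
D4: violates R4
E4: violates R2
F4: legal
G4: violates R4,R7
A4: violates R2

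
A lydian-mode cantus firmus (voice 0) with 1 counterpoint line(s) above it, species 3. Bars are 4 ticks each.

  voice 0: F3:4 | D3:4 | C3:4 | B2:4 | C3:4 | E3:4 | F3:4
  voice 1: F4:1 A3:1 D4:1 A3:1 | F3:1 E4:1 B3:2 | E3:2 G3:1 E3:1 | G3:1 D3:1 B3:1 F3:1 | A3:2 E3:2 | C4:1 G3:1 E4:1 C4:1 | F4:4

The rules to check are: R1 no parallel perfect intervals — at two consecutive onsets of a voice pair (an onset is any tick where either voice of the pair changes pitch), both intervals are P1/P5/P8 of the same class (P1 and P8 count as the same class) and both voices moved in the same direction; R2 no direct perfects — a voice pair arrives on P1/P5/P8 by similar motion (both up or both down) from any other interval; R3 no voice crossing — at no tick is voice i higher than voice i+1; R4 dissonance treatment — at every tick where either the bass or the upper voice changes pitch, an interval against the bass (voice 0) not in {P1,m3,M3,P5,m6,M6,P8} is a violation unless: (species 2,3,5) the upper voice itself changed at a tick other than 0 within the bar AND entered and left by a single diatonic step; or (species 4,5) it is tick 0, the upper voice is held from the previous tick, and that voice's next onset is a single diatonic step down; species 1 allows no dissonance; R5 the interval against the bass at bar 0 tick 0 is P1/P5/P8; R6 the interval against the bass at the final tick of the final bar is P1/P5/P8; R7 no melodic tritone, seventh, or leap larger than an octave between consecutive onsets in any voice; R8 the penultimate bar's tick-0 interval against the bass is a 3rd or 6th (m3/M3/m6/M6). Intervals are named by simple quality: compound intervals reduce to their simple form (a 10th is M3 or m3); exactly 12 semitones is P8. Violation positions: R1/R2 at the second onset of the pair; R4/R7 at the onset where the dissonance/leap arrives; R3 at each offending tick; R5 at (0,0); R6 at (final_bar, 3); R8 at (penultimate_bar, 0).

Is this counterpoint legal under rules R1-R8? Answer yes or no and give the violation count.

bar 0: v0=F3 v1=F4 (P8)
bar 1: v0=D3 v1=F3 (m3)
bar 2: v0=C3 v1=E3 (M3)
bar 3: v0=B2 v1=G3 (m6)
bar 4: v0=C3 v1=A3 (M6)
bar 5: v0=E3 v1=C4 (m6)
bar 6: v0=F3 v1=F4 (P8)
  R4 @ bar1.1: D3/E4 M2 untreated
  R7 @ bar1.1: F3->E4 leap 11st
  R4 @ bar3.3: B2/F3 TT untreated
  R7 @ bar3.3: B3->F3 leap 6st
  R2 @ bar6.0: E3/C4 m6 -> F3/F4 P8 similar

No (5 violations)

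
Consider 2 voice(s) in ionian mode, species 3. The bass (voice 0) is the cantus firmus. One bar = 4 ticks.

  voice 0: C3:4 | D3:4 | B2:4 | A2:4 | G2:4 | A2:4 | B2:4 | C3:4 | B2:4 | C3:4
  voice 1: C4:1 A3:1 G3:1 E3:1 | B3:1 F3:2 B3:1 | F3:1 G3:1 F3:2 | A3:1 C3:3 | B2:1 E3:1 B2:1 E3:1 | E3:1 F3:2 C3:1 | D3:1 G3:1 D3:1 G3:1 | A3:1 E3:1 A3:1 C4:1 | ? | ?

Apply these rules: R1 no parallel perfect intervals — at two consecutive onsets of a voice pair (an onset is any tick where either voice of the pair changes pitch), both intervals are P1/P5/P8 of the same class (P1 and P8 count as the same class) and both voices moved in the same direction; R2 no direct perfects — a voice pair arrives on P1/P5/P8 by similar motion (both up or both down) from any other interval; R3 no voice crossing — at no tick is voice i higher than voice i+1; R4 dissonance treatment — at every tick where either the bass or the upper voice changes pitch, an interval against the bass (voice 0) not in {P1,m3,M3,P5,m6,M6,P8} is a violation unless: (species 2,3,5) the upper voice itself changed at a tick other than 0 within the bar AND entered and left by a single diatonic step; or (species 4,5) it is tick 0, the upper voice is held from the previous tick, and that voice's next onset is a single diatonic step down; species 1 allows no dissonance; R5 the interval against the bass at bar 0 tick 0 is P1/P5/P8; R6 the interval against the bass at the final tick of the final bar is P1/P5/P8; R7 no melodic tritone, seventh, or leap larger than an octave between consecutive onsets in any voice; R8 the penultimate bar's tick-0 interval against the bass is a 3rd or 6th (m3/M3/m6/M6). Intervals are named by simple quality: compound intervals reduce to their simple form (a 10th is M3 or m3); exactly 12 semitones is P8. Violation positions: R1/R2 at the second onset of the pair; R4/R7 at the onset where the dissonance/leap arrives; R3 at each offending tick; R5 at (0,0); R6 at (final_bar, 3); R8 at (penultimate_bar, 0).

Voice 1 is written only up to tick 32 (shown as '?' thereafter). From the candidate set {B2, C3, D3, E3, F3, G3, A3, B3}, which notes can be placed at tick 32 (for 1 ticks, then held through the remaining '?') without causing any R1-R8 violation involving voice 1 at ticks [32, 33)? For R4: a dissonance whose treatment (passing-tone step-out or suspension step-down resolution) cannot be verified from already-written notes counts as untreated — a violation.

B2: violates R1,R7,R8
C3: violates R4,R8
D3: violates R7
E3: violates R4,R8
F3: violates R4,R8
G3: legal
A3: violates R4,R8
B3: violates R1,R8

{G3}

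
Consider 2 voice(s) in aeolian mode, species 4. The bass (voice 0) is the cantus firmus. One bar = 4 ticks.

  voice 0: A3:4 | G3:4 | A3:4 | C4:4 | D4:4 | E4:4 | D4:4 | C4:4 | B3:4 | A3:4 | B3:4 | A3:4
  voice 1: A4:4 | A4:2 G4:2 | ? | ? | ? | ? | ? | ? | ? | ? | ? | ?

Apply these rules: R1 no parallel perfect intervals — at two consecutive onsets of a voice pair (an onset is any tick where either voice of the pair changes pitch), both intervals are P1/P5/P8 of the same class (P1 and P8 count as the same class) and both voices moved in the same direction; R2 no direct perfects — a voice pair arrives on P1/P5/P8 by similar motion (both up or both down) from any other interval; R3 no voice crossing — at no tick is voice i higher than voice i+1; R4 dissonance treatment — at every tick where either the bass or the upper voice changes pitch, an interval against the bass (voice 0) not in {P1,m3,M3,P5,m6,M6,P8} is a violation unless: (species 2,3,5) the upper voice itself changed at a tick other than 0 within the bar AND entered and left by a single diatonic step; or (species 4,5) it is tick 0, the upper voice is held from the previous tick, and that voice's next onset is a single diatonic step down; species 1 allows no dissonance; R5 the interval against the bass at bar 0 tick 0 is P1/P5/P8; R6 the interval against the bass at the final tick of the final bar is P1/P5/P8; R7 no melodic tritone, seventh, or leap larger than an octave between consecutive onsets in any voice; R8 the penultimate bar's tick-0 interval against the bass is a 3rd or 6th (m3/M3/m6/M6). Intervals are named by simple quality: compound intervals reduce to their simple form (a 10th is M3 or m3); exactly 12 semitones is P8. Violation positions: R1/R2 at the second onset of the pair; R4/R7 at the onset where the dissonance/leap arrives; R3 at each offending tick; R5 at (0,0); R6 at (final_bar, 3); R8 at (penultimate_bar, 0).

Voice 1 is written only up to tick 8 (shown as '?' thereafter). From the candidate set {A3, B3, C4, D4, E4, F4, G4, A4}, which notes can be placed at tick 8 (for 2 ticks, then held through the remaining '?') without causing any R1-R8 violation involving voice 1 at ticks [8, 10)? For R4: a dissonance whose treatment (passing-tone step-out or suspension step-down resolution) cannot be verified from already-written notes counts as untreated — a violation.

{C4, E4, F4}

A3: violates R7
B3: violates R4
C4: legal
D4: violates R4
E4: legal
F4: legal
G4: violates R4
A4: violates R1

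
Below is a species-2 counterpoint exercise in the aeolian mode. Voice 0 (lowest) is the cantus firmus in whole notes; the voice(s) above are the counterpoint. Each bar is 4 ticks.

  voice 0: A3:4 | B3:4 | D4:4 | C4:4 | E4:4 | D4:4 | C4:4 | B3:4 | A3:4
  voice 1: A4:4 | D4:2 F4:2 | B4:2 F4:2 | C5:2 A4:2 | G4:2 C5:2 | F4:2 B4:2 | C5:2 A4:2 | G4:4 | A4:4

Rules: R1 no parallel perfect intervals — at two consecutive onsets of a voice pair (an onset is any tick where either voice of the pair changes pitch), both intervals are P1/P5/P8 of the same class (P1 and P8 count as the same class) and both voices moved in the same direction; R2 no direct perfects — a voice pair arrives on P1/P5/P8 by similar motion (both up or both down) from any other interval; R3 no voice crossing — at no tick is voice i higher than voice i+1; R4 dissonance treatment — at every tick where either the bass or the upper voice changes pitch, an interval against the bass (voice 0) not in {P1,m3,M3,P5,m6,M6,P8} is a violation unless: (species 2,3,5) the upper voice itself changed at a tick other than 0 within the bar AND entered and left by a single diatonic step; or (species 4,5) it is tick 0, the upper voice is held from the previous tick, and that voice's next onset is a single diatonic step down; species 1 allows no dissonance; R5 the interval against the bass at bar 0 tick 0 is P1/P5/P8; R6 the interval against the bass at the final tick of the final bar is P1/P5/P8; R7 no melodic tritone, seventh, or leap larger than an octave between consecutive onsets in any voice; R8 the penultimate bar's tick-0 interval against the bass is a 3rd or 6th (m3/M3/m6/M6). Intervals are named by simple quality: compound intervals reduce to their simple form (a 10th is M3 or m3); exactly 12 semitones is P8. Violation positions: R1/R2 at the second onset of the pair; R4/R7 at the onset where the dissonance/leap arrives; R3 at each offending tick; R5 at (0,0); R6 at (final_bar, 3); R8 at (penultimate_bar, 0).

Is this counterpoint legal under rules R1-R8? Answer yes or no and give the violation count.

No (4 violations)

bar 0: v0=A3 v1=A4 (P8)
bar 1: v0=B3 v1=D4 (m3)
bar 2: v0=D4 v1=B4 (M6)
bar 3: v0=C4 v1=C5 (P8)
bar 4: v0=E4 v1=G4 (m3)
bar 5: v0=D4 v1=F4 (m3)
bar 6: v0=C4 v1=C5 (P8)
bar 7: v0=B3 v1=G4 (m6)
bar 8: v0=A3 v1=A4 (P8)
  R4 @ bar1.2: B3/F4 TT untreated
  R7 @ bar2.0: F4->B4 leap 6st
  R7 @ bar2.2: B4->F4 leap 6st
  R7 @ bar5.2: F4->B4 leap 6st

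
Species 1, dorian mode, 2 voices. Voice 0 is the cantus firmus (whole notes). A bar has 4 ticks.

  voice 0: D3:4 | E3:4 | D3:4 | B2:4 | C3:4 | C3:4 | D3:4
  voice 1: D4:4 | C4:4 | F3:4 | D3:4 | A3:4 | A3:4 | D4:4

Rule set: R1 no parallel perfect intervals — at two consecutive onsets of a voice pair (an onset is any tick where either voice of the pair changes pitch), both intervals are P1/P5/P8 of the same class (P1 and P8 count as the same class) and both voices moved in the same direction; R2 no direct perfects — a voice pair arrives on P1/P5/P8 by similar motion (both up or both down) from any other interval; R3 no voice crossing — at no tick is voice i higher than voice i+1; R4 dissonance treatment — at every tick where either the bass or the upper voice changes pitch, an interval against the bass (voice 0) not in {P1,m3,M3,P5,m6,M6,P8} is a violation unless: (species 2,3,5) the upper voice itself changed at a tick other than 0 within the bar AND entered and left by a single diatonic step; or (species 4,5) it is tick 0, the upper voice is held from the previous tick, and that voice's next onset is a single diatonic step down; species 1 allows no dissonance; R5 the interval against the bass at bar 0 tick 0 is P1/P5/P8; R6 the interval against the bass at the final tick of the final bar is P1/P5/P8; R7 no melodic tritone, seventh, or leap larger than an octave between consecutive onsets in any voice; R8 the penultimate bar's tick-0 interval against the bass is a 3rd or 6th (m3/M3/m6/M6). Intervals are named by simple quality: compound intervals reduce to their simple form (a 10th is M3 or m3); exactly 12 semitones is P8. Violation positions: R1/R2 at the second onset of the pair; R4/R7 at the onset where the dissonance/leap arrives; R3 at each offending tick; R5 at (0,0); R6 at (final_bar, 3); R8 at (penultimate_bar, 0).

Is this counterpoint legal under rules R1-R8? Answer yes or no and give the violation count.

bar 0: v0=D3 v1=D4 (P8)
bar 1: v0=E3 v1=C4 (m6)
bar 2: v0=D3 v1=F3 (m3)
bar 3: v0=B2 v1=D3 (m3)
bar 4: v0=C3 v1=A3 (M6)
bar 5: v0=C3 v1=A3 (M6)
bar 6: v0=D3 v1=D4 (P8)
  R2 @ bar6.0: C3/A3 M6 -> D3/D4 P8 similar

No (1 violations)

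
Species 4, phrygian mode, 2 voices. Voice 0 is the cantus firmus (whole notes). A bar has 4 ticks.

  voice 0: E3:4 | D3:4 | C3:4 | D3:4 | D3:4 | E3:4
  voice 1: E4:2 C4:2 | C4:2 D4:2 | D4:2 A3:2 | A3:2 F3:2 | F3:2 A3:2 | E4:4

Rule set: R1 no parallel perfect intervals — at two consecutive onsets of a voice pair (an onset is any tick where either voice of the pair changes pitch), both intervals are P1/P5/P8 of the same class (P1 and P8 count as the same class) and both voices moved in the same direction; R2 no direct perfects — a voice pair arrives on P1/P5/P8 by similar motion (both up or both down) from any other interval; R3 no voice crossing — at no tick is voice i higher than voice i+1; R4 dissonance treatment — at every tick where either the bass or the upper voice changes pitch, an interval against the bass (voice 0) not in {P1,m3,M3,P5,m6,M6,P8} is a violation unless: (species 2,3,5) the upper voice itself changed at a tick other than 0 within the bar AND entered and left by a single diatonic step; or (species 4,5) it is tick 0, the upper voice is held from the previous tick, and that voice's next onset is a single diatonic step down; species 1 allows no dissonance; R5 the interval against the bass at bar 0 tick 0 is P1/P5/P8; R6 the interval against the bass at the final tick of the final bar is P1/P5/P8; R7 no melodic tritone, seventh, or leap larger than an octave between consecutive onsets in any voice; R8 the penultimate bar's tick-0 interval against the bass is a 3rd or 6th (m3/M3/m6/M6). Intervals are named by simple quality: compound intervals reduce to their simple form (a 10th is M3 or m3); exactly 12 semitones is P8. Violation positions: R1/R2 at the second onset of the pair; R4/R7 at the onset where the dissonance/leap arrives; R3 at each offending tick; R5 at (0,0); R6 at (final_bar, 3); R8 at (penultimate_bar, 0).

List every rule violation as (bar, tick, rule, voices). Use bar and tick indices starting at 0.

(1, 0, R4, (0, 1))
(2, 0, R4, (0, 1))
(5, 0, R2, (0, 1))

bar 0: v0=E3 v1=E4 downbeat P8
bar 1: v0=D3 v1=C4 downbeat m7
bar 2: v0=C3 v1=D4 downbeat M2
bar 3: v0=D3 v1=A3 downbeat P5
bar 4: v0=D3 v1=F3 downbeat m3
bar 5: v0=E3 v1=E4 downbeat P8
  -> R4 @ bar 1 tick 0 v(0, 1): D3/C4 m7 untreated
  -> R4 @ bar 2 tick 0 v(0, 1): C3/D4 M2 untreated
  -> R2 @ bar 5 tick 0 v(0, 1): D3/A3 P5 -> E3/E4 P8 similar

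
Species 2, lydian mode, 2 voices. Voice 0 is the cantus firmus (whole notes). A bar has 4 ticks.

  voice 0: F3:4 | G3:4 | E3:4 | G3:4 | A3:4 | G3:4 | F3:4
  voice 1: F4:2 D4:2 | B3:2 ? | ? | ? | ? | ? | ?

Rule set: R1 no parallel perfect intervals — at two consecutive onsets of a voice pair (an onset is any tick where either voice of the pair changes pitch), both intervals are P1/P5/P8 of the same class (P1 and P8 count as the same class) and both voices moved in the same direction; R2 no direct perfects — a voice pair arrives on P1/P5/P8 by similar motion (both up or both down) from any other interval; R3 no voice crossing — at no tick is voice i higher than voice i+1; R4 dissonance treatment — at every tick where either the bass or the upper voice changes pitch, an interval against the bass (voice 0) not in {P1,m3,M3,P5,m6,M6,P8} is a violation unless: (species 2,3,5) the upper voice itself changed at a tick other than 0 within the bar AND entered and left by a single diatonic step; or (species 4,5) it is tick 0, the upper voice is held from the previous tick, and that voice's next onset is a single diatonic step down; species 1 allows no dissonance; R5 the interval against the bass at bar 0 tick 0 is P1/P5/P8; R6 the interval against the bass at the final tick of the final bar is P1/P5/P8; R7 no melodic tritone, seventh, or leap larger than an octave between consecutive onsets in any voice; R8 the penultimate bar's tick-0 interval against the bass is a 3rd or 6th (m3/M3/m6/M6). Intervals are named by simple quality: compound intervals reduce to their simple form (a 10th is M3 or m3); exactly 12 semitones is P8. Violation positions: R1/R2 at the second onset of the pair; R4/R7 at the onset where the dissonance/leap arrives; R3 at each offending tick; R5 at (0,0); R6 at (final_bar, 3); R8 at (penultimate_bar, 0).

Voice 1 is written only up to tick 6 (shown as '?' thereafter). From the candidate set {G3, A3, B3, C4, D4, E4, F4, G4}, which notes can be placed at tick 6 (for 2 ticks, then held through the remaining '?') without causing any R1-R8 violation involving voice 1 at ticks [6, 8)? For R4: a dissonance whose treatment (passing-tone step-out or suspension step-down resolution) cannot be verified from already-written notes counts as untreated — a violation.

{B3, D4, E4, G3, G4}

G3: legal
A3: violates R4
B3: legal
C4: violates R4
D4: legal
E4: legal
F4: violates R4,R7
G4: legal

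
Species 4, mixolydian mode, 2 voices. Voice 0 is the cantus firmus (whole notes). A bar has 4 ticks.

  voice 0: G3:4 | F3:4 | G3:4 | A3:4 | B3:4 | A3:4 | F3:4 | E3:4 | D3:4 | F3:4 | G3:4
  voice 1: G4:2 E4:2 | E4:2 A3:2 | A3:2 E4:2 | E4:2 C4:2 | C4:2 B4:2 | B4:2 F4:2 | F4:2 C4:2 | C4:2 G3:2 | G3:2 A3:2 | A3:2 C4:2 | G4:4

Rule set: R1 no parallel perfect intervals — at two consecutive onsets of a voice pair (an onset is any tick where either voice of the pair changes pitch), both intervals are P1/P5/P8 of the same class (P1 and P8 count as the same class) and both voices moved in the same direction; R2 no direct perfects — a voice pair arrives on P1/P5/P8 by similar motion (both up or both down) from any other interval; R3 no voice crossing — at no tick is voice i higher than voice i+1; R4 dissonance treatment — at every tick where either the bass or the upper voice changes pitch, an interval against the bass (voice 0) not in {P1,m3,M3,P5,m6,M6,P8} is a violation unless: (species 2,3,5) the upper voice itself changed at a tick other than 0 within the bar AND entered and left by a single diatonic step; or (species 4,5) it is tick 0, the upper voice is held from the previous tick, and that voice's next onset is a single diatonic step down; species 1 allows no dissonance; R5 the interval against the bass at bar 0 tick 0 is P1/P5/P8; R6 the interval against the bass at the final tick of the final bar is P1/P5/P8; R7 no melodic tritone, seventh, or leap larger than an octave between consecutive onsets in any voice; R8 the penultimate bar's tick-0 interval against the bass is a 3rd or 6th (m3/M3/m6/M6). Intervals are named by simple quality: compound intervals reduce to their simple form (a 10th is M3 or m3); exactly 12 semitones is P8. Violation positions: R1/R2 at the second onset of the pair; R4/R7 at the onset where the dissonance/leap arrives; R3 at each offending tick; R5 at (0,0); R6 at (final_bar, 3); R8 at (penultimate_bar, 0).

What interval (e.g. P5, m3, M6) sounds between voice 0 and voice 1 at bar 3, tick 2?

m3

voice 0=A3 voice 1=C4 -> m3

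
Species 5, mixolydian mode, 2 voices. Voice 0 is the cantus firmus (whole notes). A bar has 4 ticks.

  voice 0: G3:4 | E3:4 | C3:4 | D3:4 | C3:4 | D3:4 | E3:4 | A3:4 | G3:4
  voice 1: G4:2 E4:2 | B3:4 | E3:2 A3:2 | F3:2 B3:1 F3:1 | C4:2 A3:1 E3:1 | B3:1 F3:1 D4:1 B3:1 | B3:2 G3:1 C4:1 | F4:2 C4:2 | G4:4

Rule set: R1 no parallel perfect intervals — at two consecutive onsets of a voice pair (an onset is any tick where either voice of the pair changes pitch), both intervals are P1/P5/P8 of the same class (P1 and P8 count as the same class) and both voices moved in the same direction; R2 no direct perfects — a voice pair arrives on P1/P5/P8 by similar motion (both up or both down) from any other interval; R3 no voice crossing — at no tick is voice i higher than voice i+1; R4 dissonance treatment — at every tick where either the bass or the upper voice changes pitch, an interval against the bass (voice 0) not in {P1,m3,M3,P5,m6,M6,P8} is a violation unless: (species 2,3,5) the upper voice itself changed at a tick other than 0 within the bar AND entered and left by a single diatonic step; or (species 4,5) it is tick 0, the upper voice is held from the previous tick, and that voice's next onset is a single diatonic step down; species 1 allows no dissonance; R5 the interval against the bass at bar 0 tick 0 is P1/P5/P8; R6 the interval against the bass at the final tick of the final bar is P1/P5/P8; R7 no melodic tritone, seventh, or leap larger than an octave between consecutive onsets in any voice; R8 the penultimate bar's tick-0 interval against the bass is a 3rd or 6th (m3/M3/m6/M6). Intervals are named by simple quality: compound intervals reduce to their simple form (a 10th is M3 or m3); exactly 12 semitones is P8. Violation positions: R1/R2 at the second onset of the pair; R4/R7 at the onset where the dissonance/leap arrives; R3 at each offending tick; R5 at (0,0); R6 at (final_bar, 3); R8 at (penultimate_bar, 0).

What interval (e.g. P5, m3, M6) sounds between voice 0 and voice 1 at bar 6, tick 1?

P5

voice 0=E3 voice 1=B3 -> P5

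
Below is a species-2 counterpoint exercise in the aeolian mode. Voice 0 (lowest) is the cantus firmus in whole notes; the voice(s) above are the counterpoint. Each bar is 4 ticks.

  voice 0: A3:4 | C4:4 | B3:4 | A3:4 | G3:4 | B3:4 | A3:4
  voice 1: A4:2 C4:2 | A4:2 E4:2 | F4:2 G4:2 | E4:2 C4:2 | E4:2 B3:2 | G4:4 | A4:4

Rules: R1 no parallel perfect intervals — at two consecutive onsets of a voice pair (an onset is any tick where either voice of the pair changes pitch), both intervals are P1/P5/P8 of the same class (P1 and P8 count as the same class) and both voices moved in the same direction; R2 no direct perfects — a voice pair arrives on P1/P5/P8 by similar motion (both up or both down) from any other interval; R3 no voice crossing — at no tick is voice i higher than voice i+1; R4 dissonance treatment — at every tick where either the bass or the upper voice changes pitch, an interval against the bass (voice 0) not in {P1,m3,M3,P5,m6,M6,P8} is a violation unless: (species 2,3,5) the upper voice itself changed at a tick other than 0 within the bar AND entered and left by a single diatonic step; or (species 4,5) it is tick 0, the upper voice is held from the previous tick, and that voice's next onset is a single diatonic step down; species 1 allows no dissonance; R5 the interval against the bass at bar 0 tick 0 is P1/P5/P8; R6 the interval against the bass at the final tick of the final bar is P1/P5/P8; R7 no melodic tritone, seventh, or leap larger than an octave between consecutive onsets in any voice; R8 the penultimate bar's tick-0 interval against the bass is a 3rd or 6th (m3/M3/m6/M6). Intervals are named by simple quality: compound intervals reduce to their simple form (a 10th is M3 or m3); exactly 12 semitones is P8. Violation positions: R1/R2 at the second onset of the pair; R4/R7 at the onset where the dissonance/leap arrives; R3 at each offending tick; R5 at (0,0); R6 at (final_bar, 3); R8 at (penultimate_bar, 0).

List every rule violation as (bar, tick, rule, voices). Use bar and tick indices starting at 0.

(2, 0, R4, (0, 1))
(3, 0, R2, (0, 1))

bar 0: v0=A3 v1=A4 downbeat P8
bar 1: v0=C4 v1=A4 downbeat M6
bar 2: v0=B3 v1=F4 downbeat TT
bar 3: v0=A3 v1=E4 downbeat P5
bar 4: v0=G3 v1=E4 downbeat M6
bar 5: v0=B3 v1=G4 downbeat m6
bar 6: v0=A3 v1=A4 downbeat P8
  -> R4 @ bar 2 tick 0 v(0, 1): B3/F4 TT untreated
  -> R2 @ bar 3 tick 0 v(0, 1): B3/G4 m6 -> A3/E4 P5 similar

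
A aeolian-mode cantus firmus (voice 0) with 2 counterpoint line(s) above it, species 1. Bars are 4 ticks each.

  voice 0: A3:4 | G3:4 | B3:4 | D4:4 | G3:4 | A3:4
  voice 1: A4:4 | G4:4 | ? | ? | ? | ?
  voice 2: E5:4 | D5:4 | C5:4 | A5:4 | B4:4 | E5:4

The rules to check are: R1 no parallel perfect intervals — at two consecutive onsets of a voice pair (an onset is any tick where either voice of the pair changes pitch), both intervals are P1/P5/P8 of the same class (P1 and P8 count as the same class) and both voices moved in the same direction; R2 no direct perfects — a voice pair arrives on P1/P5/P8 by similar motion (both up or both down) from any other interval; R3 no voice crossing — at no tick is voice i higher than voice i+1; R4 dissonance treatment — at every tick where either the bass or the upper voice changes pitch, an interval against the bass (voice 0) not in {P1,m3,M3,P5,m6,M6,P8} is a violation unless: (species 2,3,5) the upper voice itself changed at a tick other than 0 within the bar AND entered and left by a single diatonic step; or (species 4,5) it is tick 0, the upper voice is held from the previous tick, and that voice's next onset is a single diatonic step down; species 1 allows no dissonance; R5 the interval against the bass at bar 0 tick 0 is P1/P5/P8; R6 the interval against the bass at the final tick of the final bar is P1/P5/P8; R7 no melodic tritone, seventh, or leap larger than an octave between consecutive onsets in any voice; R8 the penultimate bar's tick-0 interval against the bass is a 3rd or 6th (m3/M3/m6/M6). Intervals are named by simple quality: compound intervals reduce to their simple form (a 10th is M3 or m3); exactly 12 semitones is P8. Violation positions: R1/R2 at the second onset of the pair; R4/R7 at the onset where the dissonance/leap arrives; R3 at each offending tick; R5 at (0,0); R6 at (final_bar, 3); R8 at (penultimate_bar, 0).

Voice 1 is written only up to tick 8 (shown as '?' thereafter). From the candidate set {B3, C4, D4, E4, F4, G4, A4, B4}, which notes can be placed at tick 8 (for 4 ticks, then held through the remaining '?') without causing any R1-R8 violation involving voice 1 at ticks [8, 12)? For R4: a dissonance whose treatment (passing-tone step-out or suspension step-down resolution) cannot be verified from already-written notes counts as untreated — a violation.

B3: legal
C4: violates R2,R4
D4: legal
E4: violates R4
F4: violates R1,R4
G4: legal
A4: violates R4
B4: violates R1

{B3, D4, G4}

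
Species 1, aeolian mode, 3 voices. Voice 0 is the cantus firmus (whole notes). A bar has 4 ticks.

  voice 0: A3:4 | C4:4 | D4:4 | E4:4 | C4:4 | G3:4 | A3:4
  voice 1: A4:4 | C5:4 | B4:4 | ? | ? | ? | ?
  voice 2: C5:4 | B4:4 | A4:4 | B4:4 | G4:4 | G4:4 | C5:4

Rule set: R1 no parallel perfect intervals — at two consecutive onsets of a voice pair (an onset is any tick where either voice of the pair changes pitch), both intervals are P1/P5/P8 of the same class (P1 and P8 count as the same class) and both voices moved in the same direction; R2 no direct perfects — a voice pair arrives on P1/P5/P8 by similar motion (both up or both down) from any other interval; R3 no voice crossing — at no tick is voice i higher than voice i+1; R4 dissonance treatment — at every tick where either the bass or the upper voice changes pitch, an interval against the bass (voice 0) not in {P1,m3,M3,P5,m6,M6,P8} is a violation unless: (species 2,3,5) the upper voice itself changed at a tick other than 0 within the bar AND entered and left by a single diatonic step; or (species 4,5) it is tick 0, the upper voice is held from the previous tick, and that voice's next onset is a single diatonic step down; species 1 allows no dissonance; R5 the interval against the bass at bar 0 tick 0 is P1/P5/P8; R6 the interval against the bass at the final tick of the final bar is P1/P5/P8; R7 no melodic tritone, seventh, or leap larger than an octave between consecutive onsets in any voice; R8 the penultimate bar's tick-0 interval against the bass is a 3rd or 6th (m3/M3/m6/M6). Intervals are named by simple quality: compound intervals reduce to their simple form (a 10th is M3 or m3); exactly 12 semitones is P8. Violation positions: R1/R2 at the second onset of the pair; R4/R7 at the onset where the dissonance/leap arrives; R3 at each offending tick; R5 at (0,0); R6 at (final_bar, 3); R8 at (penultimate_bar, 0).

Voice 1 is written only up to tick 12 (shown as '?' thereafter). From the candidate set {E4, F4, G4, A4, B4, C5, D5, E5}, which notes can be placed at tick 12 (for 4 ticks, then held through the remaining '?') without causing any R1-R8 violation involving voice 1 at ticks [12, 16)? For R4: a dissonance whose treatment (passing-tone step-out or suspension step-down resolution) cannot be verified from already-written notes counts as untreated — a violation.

E4: legal
F4: violates R4,R7
G4: legal
A4: violates R4
B4: legal
C5: violates R3
D5: violates R3,R4
E5: violates R2,R3

{B4, E4, G4}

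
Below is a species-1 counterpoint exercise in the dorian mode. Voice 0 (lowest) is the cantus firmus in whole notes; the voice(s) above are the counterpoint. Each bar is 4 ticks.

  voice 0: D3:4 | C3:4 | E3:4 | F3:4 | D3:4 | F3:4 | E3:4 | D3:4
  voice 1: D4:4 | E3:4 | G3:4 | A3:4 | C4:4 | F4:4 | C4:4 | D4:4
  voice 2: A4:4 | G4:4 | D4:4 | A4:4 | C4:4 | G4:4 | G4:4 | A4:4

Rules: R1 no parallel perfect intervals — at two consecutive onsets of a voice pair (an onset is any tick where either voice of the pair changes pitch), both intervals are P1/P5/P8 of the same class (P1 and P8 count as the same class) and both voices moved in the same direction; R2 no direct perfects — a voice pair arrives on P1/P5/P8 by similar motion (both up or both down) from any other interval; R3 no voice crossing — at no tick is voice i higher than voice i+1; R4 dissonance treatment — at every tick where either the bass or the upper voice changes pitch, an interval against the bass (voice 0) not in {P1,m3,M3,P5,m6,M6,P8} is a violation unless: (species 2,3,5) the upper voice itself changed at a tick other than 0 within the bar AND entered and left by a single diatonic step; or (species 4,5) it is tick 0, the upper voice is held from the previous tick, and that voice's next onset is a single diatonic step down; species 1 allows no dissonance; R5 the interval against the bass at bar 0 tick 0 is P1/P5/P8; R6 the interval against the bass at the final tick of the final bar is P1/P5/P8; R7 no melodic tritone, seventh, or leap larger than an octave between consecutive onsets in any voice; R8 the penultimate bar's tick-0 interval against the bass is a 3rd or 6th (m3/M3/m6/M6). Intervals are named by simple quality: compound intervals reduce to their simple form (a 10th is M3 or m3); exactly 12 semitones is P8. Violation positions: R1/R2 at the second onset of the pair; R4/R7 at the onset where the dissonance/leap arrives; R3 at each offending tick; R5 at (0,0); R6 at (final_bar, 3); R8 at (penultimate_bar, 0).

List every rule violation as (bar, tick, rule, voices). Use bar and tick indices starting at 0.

bar 0: v0=D3 v1=D4 v2=A4 downbeat P5
bar 1: v0=C3 v1=E3 v2=G4 downbeat P5
bar 2: v0=E3 v1=G3 v2=D4 downbeat m7
bar 3: v0=F3 v1=A3 v2=A4 downbeat M3
bar 4: v0=D3 v1=C4 v2=C4 downbeat m7
bar 5: v0=F3 v1=F4 v2=G4 downbeat M2
bar 6: v0=E3 v1=C4 v2=G4 downbeat m3
bar 7: v0=D3 v1=D4 v2=A4 downbeat P5
  -> R1 @ bar 1 tick 0 v(0, 2): D3/A4 P5 -> C3/G4 P5 similar
  -> R7 @ bar 1 tick 0 v(1,): D4->E3 leap 10st
  -> R4 @ bar 2 tick 0 v(0, 2): E3/D4 m7 untreated
  -> R2 @ bar 3 tick 0 v(1, 2): G3/D4 P5 -> A3/A4 P8 similar
  -> R4 @ bar 4 tick 0 v(0, 1): D3/C4 m7 untreated
  -> R4 @ bar 4 tick 0 v(0, 2): D3/C4 m7 untreated
  -> R2 @ bar 5 tick 0 v(0, 1): D3/C4 m7 -> F3/F4 P8 similar
  -> R4 @ bar 5 tick 0 v(0, 2): F3/G4 M2 untreated
  -> R1 @ bar 7 tick 0 v(1, 2): C4/G4 P5 -> D4/A4 P5 similar

(1, 0, R1, (0, 2))
(1, 0, R7, (1,))
(2, 0, R4, (0, 2))
(3, 0, R2, (1, 2))
(4, 0, R4, (0, 1))
(4, 0, R4, (0, 2))
(5, 0, R2, (0, 1))
(5, 0, R4, (0, 2))
(7, 0, R1, (1, 2))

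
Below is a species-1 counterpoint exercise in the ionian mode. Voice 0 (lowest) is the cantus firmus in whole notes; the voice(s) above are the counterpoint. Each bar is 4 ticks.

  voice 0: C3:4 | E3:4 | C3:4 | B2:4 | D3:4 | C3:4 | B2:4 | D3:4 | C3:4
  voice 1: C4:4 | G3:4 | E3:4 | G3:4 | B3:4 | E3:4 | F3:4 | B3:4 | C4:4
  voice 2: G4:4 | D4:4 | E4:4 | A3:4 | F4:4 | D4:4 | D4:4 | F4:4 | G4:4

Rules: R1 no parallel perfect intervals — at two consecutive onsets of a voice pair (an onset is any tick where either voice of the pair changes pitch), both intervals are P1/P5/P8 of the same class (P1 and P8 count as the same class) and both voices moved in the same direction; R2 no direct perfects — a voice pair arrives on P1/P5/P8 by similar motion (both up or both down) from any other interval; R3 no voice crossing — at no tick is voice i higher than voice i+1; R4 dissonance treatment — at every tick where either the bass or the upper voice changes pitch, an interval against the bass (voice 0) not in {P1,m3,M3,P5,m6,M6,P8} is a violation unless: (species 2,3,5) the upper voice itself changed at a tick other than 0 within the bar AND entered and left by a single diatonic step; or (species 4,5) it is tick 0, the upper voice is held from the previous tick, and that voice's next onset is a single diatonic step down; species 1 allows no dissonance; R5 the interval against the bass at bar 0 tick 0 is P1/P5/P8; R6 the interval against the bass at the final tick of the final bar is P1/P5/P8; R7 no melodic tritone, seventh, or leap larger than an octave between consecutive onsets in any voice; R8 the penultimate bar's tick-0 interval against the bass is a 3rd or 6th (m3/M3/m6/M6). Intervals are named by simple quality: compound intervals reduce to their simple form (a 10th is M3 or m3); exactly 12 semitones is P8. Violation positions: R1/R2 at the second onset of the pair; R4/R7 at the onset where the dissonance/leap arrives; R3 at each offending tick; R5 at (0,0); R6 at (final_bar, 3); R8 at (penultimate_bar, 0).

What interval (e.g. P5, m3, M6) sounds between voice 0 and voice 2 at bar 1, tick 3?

m7

voice 0=E3 voice 2=D4 -> m7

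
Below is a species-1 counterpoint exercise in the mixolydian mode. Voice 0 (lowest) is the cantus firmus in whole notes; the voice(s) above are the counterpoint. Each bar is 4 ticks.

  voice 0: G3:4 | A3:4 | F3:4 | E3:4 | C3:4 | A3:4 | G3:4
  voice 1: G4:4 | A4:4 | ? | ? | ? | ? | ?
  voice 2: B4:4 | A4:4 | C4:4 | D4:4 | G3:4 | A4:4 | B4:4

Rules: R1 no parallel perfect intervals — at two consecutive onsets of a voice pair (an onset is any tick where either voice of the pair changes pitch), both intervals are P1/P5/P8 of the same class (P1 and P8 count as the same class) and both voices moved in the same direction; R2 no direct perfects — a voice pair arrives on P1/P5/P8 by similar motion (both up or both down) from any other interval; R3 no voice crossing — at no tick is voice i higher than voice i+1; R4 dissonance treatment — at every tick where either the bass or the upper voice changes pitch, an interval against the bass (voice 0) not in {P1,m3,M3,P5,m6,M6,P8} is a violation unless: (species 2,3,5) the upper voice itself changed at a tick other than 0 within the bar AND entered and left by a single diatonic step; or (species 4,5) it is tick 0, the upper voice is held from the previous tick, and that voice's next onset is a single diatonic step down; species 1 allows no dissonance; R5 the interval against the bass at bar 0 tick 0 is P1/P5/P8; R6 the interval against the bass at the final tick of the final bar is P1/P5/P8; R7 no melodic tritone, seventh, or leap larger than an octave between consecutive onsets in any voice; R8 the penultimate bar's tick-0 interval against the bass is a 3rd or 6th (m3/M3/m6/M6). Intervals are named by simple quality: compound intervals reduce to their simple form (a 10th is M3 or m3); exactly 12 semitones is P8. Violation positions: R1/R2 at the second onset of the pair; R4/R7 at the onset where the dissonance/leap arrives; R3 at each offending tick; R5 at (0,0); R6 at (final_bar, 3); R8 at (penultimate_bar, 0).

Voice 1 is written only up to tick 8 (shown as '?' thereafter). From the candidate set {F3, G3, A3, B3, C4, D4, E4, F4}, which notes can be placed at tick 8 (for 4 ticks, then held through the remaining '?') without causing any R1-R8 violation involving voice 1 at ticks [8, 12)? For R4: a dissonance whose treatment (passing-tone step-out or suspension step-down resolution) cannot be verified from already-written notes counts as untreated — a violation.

F3: violates R1,R2,R7
G3: violates R4,R7
A3: legal
B3: violates R4,R7
C4: violates R1,R2
D4: violates R3
E4: violates R3,R4
F4: violates R1,R3

{A3}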